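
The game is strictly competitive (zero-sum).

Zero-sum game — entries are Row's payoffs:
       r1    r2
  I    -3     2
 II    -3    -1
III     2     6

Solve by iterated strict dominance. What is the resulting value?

Row I is strictly dominated by row III (2>-3, 6>2); eliminate I.
Row II is strictly dominated by row III (2>-3, 6>-1); eliminate II.
Column r2 is strictly dominated by r1 for Column (2<6); eliminate r2.
Only (III, r1) remains, with payoff 2.

2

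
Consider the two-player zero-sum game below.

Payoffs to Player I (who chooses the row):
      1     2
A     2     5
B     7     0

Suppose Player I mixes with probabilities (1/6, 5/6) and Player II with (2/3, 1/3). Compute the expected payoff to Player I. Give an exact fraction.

Against (2/3, 1/3), each row's expected payoff is A: 3; B: 14/3.
Taking the (1/6, 5/6)-weighted average: (1/6)·(3) + (5/6)·(14/3) = 79/18.

79/18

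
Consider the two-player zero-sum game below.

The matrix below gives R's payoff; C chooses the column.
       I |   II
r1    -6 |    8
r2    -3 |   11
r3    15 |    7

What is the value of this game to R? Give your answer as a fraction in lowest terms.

93/11

Row r1 is strictly dominated by row r2, so R never plays it.
The remaining 2×2 game on (r2, r3) × (I, II) has no saddle point. Let R play r2 with probability p; indifference gives −3p + 15(1−p) = 11p + 7(1−p), so p = 4/11.
Similarly C's optimal q on I is 2/11, and the value is -3·(2/11) + (11)·(9/11) = 93/11.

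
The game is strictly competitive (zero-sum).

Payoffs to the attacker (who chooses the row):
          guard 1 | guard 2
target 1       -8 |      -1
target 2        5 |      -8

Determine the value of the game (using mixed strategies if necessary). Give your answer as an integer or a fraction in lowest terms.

-69/20

Row minima are -8 and -8, so the attacker's maximin is -8; column maxima are 5 and -1, so the defender's minimax is -1. These differ, so the equilibrium is in mixed strategies.
Let the attacker play target 1 with probability p. The defender is indifferent when −8p + 5(1−p) = −p − 8(1−p), giving p = 13/20.
Let the defender play guard 1 with probability q. The attacker is indifferent when −8q − (1−q) = 5q − 8(1−q), giving q = 7/20.
The value is -8·(7/20) + (-1)·(13/20) = -69/20.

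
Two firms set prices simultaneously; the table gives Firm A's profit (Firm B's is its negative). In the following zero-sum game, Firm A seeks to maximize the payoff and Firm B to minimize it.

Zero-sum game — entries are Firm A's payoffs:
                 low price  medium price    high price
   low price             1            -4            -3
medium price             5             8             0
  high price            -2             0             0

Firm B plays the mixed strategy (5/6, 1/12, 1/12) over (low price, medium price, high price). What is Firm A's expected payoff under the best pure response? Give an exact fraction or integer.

29/6

low price: (1)·(5/6) + (-4)·(1/12) + (-3)·(1/12) = 1/4.
medium price: (5)·(5/6) + (8)·(1/12) + (0)·(1/12) = 29/6.
high price: (-2)·(5/6) + (0)·(1/12) + (0)·(1/12) = -5/3.
The best pure response is medium price with expected payoff 29/6.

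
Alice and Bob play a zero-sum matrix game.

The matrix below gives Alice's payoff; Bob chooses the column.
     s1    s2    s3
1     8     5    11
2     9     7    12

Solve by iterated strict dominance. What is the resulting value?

Column s3 is strictly dominated by s1 for Bob (8<11, 9<12); eliminate s3.
Column s1 is strictly dominated by s2 for Bob (5<8, 7<9); eliminate s1.
Row 1 is strictly dominated by row 2 (7>5); eliminate 1.
Only (2, s2) remains, with payoff 7.

7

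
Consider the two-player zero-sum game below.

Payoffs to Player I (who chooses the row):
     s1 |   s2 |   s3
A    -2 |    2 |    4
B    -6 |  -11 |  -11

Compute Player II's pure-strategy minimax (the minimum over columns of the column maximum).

The worst case (largest entry) in each column is s1: -2, s2: 2, s3: 4.
The best (smallest) of these is -2.

-2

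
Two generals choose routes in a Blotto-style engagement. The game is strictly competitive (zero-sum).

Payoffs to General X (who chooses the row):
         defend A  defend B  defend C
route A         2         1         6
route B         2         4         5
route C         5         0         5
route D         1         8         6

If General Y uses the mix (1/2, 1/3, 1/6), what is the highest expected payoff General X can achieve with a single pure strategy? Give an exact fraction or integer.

25/6

route A: (2)·(1/2) + (1)·(1/3) + (6)·(1/6) = 7/3.
route B: (2)·(1/2) + (4)·(1/3) + (5)·(1/6) = 19/6.
route C: (5)·(1/2) + (0)·(1/3) + (5)·(1/6) = 10/3.
route D: (1)·(1/2) + (8)·(1/3) + (6)·(1/6) = 25/6.
The best pure response is route D with expected payoff 25/6.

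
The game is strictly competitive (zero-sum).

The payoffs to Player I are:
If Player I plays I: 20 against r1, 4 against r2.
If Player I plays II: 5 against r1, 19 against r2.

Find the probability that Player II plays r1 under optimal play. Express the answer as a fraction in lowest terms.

1/2

Row minima are 4 and 5, so Player I's maximin is 5; column maxima are 20 and 19, so Player II's minimax is 19. These differ, so the equilibrium is in mixed strategies.
Let Player II play r1 with probability q. Player I is indifferent when 20q + 4(1−q) = 5q + 19(1−q), giving q = 1/2.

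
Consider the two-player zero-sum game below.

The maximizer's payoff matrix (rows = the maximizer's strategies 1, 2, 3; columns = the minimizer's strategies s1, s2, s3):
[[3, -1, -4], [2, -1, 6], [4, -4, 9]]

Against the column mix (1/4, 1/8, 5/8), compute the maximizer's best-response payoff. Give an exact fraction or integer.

49/8

1: (3)·(1/4) + (-1)·(1/8) + (-4)·(5/8) = -15/8.
2: (2)·(1/4) + (-1)·(1/8) + (6)·(5/8) = 33/8.
3: (4)·(1/4) + (-4)·(1/8) + (9)·(5/8) = 49/8.
The best pure response is 3 with expected payoff 49/8.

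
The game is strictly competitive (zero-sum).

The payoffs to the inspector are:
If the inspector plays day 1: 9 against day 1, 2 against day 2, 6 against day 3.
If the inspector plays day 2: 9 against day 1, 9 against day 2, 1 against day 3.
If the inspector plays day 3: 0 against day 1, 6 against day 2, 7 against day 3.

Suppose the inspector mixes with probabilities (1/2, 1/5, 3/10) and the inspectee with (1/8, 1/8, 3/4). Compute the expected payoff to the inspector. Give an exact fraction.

427/80

Against (1/8, 1/8, 3/4), each row's expected payoff is day 1: 47/8; day 2: 3; day 3: 6.
Taking the (1/2, 1/5, 3/10)-weighted average: (1/2)·(47/8) + (1/5)·(3) + (3/10)·(6) = 427/80.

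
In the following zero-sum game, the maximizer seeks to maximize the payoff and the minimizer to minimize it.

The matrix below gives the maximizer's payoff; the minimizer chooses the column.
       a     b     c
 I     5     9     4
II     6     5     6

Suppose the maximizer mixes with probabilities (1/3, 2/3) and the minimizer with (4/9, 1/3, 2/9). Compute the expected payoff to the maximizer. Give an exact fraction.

Against (4/9, 1/3, 2/9), each row's expected payoff is I: 55/9; II: 17/3.
Taking the (1/3, 2/3)-weighted average: (1/3)·(55/9) + (2/3)·(17/3) = 157/27.

157/27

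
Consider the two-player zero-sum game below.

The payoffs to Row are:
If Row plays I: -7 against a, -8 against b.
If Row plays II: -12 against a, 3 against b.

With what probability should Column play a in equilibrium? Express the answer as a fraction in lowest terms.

11/16

Row minima are -8 and -12, so Row's maximin is -8; column maxima are -7 and 3, so Column's minimax is -7. These differ, so the equilibrium is in mixed strategies.
Let Column play a with probability q. Row is indifferent when −7q − 8(1−q) = −12q + 3(1−q), giving q = 11/16.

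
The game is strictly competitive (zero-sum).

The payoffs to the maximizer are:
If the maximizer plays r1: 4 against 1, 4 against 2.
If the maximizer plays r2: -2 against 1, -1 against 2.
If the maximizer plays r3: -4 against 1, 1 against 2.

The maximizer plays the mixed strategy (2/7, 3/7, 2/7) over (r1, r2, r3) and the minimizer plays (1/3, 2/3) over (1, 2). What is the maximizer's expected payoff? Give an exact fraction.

8/21

Against (1/3, 2/3), each row's expected payoff is r1: 4; r2: -4/3; r3: -2/3.
Taking the (2/7, 3/7, 2/7)-weighted average: (2/7)·(4) + (3/7)·(-4/3) + (2/7)·(-2/3) = 8/21.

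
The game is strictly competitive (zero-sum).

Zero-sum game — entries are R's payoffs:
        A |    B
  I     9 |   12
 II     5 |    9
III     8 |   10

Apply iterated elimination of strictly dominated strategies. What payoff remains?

Row III is strictly dominated by row I (9>8, 12>10); eliminate III.
Column B is strictly dominated by A for C (9<12, 5<9); eliminate B.
Row II is strictly dominated by row I (9>5); eliminate II.
Only (I, A) remains, with payoff 9.

9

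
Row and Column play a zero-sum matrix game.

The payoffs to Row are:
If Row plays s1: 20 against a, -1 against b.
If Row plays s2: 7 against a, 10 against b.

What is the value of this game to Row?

69/8

Row minima are -1 and 7, so Row's maximin is 7; column maxima are 20 and 10, so Column's minimax is 10. These differ, so the equilibrium is in mixed strategies.
Let Row play s1 with probability p. Column is indifferent when 20p + 7(1−p) = −p + 10(1−p), giving p = 1/8.
Let Column play a with probability q. Row is indifferent when 20q − (1−q) = 7q + 10(1−q), giving q = 11/24.
The value is 20·(11/24) + (-1)·(13/24) = 69/8.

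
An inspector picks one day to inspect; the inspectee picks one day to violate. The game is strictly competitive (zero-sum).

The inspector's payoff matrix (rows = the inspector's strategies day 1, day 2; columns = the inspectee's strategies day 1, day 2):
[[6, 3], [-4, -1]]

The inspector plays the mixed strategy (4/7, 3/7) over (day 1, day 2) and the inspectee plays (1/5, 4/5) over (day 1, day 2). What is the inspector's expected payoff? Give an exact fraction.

48/35

Against (1/5, 4/5), each row's expected payoff is day 1: 18/5; day 2: -8/5.
Taking the (4/7, 3/7)-weighted average: (4/7)·(18/5) + (3/7)·(-8/5) = 48/35.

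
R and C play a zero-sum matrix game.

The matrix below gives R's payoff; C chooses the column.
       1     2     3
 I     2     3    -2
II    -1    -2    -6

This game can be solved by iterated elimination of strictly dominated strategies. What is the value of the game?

-2

Row II is strictly dominated by row I (2>-1, 3>-2, -2>-6); eliminate II.
Column 2 is strictly dominated by 1 for C (2<3); eliminate 2.
Column 1 is strictly dominated by 3 for C (-2<2); eliminate 1.
Only (I, 3) remains, with payoff -2.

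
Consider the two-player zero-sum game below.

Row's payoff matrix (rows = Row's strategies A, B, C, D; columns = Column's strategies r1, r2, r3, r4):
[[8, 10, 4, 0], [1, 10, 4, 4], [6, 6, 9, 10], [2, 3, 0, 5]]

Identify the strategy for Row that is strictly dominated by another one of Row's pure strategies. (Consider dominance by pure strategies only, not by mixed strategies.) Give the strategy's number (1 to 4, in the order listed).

Compare D with C: 6 > 2, 6 > 3, 9 > 0, 10 > 5.
So C strictly dominates D for Row; D is strictly dominated.

4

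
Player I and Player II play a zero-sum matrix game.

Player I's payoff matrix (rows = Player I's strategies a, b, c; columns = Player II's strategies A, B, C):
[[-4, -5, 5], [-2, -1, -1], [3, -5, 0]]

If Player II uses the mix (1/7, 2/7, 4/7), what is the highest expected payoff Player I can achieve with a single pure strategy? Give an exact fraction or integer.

6/7

a: (-4)·(1/7) + (-5)·(2/7) + (5)·(4/7) = 6/7.
b: (-2)·(1/7) + (-1)·(2/7) + (-1)·(4/7) = -8/7.
c: (3)·(1/7) + (-5)·(2/7) + (0)·(4/7) = -1.
The best pure response is a with expected payoff 6/7.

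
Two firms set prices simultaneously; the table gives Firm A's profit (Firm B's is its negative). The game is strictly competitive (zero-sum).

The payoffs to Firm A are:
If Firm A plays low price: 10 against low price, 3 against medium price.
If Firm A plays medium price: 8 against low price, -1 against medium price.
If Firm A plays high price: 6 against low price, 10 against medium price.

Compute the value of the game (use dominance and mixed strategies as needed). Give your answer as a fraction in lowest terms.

82/11

Row medium price is strictly dominated by row low price, so Firm A never plays it.
The remaining 2×2 game on (low price, high price) × (low price, medium price) has no saddle point. Let Firm A play low price with probability p; indifference gives 10p + 6(1−p) = 3p + 10(1−p), so p = 4/11.
Similarly Firm B's optimal q on low price is 7/11, and the value is 10·(7/11) + (3)·(4/11) = 82/11.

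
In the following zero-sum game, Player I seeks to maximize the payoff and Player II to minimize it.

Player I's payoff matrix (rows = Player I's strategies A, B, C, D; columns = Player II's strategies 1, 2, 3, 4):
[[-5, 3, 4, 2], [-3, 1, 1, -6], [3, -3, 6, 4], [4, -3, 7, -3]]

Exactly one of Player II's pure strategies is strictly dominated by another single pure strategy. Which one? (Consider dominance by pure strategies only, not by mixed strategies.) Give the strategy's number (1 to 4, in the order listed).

Player II prefers columns that give Player I less. Compare 3 with 1: -5 < 4, -3 < 1, 3 < 6, 4 < 7.
So 1 strictly dominates 3 for Player II; 3 is strictly dominated.

3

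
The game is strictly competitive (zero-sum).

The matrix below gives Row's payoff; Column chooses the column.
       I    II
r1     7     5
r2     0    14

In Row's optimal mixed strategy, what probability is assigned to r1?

7/8

Row minima are 5 and 0, so Row's maximin is 5; column maxima are 7 and 14, so Column's minimax is 7. These differ, so the equilibrium is in mixed strategies.
Let Row play r1 with probability p. Column is indifferent when 7p = 5p + 14(1−p), giving p = 7/8.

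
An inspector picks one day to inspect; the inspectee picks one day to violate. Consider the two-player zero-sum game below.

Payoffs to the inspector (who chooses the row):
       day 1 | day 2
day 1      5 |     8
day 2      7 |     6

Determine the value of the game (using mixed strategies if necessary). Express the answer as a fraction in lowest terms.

Row minima are 5 and 6, so the inspector's maximin is 6; column maxima are 7 and 8, so the inspectee's minimax is 7. These differ, so the equilibrium is in mixed strategies.
Let the inspector play day 1 with probability p. The inspectee is indifferent when 5p + 7(1−p) = 8p + 6(1−p), giving p = 1/4.
Let the inspectee play day 1 with probability q. The inspector is indifferent when 5q + 8(1−q) = 7q + 6(1−q), giving q = 1/2.
The value is 5·(1/2) + (8)·(1/2) = 13/2.

13/2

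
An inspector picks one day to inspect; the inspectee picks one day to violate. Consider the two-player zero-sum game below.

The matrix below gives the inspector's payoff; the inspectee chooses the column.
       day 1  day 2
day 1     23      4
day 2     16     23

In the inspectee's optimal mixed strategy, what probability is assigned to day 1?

Row minima are 4 and 16, so the inspector's maximin is 16; column maxima are 23 and 23, so the inspectee's minimax is 23. These differ, so the equilibrium is in mixed strategies.
Let the inspectee play day 1 with probability q. The inspector is indifferent when 23q + 4(1−q) = 16q + 23(1−q), giving q = 19/26.

19/26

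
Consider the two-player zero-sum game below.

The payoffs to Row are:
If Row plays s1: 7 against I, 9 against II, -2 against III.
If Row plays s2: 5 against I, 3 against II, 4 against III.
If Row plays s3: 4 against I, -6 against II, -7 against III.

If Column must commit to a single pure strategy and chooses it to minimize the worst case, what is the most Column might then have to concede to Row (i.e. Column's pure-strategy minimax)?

The worst case (largest entry) in each column is I: 7, II: 9, III: 4.
The best (smallest) of these is 4.

4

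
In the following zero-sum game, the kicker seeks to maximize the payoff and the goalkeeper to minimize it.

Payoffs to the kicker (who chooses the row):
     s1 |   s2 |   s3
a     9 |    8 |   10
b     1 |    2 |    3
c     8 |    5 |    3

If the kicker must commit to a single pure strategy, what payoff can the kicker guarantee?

8

The worst-case payoff for each row is a: 8, b: 1, c: 3.
The best of these is 8.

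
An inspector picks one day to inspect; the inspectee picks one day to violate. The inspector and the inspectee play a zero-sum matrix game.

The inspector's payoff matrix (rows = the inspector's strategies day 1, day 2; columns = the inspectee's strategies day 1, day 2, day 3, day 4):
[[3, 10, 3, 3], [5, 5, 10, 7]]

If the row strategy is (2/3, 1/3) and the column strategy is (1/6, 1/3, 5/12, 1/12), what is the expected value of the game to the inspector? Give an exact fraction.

215/36

Against (1/6, 1/3, 5/12, 1/12), each row's expected payoff is day 1: 16/3; day 2: 29/4.
Taking the (2/3, 1/3)-weighted average: (2/3)·(16/3) + (1/3)·(29/4) = 215/36.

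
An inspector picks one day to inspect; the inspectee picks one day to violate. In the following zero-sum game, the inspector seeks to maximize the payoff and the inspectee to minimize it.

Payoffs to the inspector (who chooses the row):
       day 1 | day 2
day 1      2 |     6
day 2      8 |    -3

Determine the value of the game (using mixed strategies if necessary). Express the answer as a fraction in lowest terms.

18/5

Row minima are 2 and -3, so the inspector's maximin is 2; column maxima are 8 and 6, so the inspectee's minimax is 6. These differ, so the equilibrium is in mixed strategies.
Let the inspector play day 1 with probability p. The inspectee is indifferent when 2p + 8(1−p) = 6p − 3(1−p), giving p = 11/15.
Let the inspectee play day 1 with probability q. The inspector is indifferent when 2q + 6(1−q) = 8q − 3(1−q), giving q = 3/5.
The value is 2·(3/5) + (6)·(2/5) = 18/5.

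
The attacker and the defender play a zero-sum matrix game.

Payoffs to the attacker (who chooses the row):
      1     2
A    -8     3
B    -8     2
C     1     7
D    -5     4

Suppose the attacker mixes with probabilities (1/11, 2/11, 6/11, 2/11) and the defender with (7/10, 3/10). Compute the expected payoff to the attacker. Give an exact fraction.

Against (7/10, 3/10), each row's expected payoff is A: -47/10; B: -5; C: 14/5; D: -23/10.
Taking the (1/11, 2/11, 6/11, 2/11)-weighted average: (1/11)·(-47/10) + (2/11)·(-5) + (6/11)·(14/5) + (2/11)·(-23/10) = -5/22.

-5/22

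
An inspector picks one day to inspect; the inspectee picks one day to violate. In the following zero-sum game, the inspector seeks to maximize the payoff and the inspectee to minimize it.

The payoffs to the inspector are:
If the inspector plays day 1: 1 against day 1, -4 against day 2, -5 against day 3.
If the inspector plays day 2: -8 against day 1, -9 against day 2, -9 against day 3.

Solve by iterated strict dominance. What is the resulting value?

-5

Row day 2 is strictly dominated by row day 1 (1>-8, -4>-9, -5>-9); eliminate day 2.
Column day 2 is strictly dominated by day 3 for the inspectee (-5<-4); eliminate day 2.
Column day 1 is strictly dominated by day 3 for the inspectee (-5<1); eliminate day 1.
Only (day 1, day 3) remains, with payoff -5.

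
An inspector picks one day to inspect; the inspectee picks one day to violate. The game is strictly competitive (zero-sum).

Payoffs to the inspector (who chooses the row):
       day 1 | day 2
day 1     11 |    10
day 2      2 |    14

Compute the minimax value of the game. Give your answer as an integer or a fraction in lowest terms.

134/13

Row minima are 10 and 2, so the inspector's maximin is 10; column maxima are 11 and 14, so the inspectee's minimax is 11. These differ, so the equilibrium is in mixed strategies.
Let the inspector play day 1 with probability p. The inspectee is indifferent when 11p + 2(1−p) = 10p + 14(1−p), giving p = 12/13.
Let the inspectee play day 1 with probability q. The inspector is indifferent when 11q + 10(1−q) = 2q + 14(1−q), giving q = 4/13.
The value is 11·(4/13) + (10)·(9/13) = 134/13.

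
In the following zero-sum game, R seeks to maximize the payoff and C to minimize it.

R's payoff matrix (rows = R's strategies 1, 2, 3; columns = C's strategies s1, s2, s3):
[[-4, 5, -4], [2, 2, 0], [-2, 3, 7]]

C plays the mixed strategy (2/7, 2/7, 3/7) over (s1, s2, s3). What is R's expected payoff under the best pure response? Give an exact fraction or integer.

23/7

1: (-4)·(2/7) + (5)·(2/7) + (-4)·(3/7) = -10/7.
2: (2)·(2/7) + (2)·(2/7) + (0)·(3/7) = 8/7.
3: (-2)·(2/7) + (3)·(2/7) + (7)·(3/7) = 23/7.
The best pure response is 3 with expected payoff 23/7.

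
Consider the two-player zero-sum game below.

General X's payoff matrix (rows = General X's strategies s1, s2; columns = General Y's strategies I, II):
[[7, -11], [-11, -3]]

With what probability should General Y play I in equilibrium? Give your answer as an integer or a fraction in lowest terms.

Row minima are -11 and -11, so General X's maximin is -11; column maxima are 7 and -3, so General Y's minimax is -3. These differ, so the equilibrium is in mixed strategies.
Let General Y play I with probability q. General X is indifferent when 7q − 11(1−q) = −11q − 3(1−q), giving q = 4/13.

4/13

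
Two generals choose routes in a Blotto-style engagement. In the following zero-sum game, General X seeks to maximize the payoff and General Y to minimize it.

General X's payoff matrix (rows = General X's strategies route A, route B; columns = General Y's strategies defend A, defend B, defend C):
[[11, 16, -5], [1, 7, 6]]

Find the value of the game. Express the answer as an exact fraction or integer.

Column defend B is strictly dominated by defend A for General Y (it gives General X more in every row).
The remaining 2×2 game on (route A, route B) × (defend A, defend C) has no saddle point. Let General X play route A with probability p; indifference gives 11p + (1−p) = −5p + 6(1−p), so p = 5/21.
Similarly General Y's optimal q on defend A is 11/21, and the value is 11·(11/21) + (-5)·(10/21) = 71/21.

71/21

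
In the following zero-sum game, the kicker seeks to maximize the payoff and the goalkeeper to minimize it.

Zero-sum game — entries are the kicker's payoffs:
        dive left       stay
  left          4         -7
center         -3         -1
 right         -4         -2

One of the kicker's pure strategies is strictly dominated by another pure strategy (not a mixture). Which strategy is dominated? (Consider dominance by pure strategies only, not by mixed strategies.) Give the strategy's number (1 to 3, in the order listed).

Compare right with center: -3 > -4, -1 > -2.
So center strictly dominates right for the kicker; right is strictly dominated.

3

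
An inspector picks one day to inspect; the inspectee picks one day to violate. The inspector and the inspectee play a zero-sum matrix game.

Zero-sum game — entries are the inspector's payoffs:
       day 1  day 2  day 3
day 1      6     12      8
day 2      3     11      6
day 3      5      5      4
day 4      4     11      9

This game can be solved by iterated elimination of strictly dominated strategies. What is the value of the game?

Column day 2 is strictly dominated by day 3 for the inspectee (8<12, 6<11, 4<5, 9<11); eliminate day 2.
Row day 3 is strictly dominated by row day 1 (6>5, 8>4); eliminate day 3.
Row day 2 is strictly dominated by row day 1 (6>3, 8>6); eliminate day 2.
Column day 3 is strictly dominated by day 1 for the inspectee (6<8, 4<9); eliminate day 3.
Row day 4 is strictly dominated by row day 1 (6>4); eliminate day 4.
Only (day 1, day 1) remains, with payoff 6.

6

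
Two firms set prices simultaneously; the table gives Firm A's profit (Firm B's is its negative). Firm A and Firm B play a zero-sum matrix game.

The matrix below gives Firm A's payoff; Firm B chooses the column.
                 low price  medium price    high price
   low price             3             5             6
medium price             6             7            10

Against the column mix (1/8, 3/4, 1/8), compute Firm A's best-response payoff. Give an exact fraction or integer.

low price: (3)·(1/8) + (5)·(3/4) + (6)·(1/8) = 39/8.
medium price: (6)·(1/8) + (7)·(3/4) + (10)·(1/8) = 29/4.
The best pure response is medium price with expected payoff 29/4.

29/4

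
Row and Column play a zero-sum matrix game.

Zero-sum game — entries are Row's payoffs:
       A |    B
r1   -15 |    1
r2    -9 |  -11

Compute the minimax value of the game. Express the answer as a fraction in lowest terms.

-29/3

Row minima are -15 and -11, so Row's maximin is -11; column maxima are -9 and 1, so Column's minimax is -9. These differ, so the equilibrium is in mixed strategies.
Let Row play r1 with probability p. Column is indifferent when −15p − 9(1−p) = p − 11(1−p), giving p = 1/9.
Let Column play A with probability q. Row is indifferent when −15q + (1−q) = −9q − 11(1−q), giving q = 2/3.
The value is -15·(2/3) + (1)·(1/3) = -29/3.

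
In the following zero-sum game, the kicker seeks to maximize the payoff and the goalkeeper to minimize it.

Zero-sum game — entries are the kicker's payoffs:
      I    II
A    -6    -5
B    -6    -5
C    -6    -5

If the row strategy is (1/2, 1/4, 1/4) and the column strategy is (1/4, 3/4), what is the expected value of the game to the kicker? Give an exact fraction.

-21/4

Against (1/4, 3/4), each row's expected payoff is A: -21/4; B: -21/4; C: -21/4.
Taking the (1/2, 1/4, 1/4)-weighted average: (1/2)·(-21/4) + (1/4)·(-21/4) + (1/4)·(-21/4) = -21/4.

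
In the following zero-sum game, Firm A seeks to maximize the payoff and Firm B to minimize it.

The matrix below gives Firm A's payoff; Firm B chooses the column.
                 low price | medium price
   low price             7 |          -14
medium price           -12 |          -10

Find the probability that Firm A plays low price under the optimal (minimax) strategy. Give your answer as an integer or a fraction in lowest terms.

2/23

Row minima are -14 and -12, so Firm A's maximin is -12; column maxima are 7 and -10, so Firm B's minimax is -10. These differ, so the equilibrium is in mixed strategies.
Let Firm A play low price with probability p. Firm B is indifferent when 7p − 12(1−p) = −14p − 10(1−p), giving p = 2/23.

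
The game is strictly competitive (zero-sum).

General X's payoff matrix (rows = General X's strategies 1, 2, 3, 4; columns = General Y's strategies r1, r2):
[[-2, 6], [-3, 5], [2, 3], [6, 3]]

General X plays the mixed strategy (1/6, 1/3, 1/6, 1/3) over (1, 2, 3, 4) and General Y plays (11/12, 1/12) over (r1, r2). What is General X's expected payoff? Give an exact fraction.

Against (11/12, 1/12), each row's expected payoff is 1: -4/3; 2: -7/3; 3: 25/12; 4: 23/4.
Taking the (1/6, 1/3, 1/6, 1/3)-weighted average: (1/6)·(-4/3) + (1/3)·(-7/3) + (1/6)·(25/12) + (1/3)·(23/4) = 91/72.

91/72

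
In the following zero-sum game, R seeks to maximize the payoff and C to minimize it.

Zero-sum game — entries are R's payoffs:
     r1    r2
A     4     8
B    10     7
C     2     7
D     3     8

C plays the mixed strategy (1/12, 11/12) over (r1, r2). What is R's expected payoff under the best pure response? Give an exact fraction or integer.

A: (4)·(1/12) + (8)·(11/12) = 23/3.
B: (10)·(1/12) + (7)·(11/12) = 29/4.
C: (2)·(1/12) + (7)·(11/12) = 79/12.
D: (3)·(1/12) + (8)·(11/12) = 91/12.
The best pure response is A with expected payoff 23/3.

23/3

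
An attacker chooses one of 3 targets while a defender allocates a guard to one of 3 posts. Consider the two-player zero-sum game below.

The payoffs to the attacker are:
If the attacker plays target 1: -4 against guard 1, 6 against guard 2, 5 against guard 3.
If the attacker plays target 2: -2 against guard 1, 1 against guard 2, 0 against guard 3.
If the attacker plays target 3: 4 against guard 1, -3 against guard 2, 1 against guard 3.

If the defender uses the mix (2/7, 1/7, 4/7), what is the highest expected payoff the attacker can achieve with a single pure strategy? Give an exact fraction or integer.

18/7

target 1: (-4)·(2/7) + (6)·(1/7) + (5)·(4/7) = 18/7.
target 2: (-2)·(2/7) + (1)·(1/7) + (0)·(4/7) = -3/7.
target 3: (4)·(2/7) + (-3)·(1/7) + (1)·(4/7) = 9/7.
The best pure response is target 1 with expected payoff 18/7.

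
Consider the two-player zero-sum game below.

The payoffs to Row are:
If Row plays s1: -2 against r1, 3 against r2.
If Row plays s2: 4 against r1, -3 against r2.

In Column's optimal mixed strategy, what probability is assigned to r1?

1/2

Row minima are -2 and -3, so Row's maximin is -2; column maxima are 4 and 3, so Column's minimax is 3. These differ, so the equilibrium is in mixed strategies.
Let Column play r1 with probability q. Row is indifferent when −2q + 3(1−q) = 4q − 3(1−q), giving q = 1/2.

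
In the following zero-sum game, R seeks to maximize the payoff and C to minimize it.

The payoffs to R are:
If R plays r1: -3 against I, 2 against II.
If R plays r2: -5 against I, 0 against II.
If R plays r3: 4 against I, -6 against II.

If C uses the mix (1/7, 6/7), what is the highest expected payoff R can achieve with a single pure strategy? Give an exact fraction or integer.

9/7

r1: (-3)·(1/7) + (2)·(6/7) = 9/7.
r2: (-5)·(1/7) + (0)·(6/7) = -5/7.
r3: (4)·(1/7) + (-6)·(6/7) = -32/7.
The best pure response is r1 with expected payoff 9/7.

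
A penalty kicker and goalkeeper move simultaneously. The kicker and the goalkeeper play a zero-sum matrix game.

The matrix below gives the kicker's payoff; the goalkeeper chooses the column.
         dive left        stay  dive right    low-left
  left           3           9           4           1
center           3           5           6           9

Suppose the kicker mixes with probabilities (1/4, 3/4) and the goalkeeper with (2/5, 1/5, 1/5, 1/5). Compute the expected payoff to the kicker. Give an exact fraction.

49/10

Against (2/5, 1/5, 1/5, 1/5), each row's expected payoff is left: 4; center: 26/5.
Taking the (1/4, 3/4)-weighted average: (1/4)·(4) + (3/4)·(26/5) = 49/10.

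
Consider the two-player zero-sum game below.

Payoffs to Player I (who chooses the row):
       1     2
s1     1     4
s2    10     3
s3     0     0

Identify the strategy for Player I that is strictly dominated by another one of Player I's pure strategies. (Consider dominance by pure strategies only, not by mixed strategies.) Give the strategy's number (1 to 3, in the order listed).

3

Compare s3 with s1: 1 > 0, 4 > 0.
So s1 strictly dominates s3 for Player I; s3 is strictly dominated.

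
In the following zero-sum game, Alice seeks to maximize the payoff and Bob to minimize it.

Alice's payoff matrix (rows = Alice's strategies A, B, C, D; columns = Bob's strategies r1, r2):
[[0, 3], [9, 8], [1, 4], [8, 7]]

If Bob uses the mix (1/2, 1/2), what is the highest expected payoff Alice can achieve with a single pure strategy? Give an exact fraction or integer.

17/2

A: (0)·(1/2) + (3)·(1/2) = 3/2.
B: (9)·(1/2) + (8)·(1/2) = 17/2.
C: (1)·(1/2) + (4)·(1/2) = 5/2.
D: (8)·(1/2) + (7)·(1/2) = 15/2.
The best pure response is B with expected payoff 17/2.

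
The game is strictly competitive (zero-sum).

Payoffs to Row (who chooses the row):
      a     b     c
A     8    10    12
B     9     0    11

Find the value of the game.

Column c is strictly dominated by a for Column (it gives Row more in every row).
The remaining 2×2 game on (A, B) × (a, b) has no saddle point. Let Row play A with probability p; indifference gives 8p + 9(1−p) = 10p, so p = 9/11.
Similarly Column's optimal q on a is 10/11, and the value is 8·(10/11) + (10)·(1/11) = 90/11.

90/11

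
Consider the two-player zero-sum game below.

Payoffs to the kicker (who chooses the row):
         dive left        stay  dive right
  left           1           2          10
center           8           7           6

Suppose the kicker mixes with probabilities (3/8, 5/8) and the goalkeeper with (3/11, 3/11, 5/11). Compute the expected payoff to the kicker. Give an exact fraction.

69/11

Against (3/11, 3/11, 5/11), each row's expected payoff is left: 59/11; center: 75/11.
Taking the (3/8, 5/8)-weighted average: (3/8)·(59/11) + (5/8)·(75/11) = 69/11.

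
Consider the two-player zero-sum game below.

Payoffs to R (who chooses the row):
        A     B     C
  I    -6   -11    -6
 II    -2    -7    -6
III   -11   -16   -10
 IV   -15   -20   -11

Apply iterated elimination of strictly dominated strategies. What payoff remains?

Row III is strictly dominated by row I (-6>-11, -11>-16, -6>-10); eliminate III.
Column C is strictly dominated by B for C (-11<-6, -7<-6, -20<-11); eliminate C.
Column A is strictly dominated by B for C (-11<-6, -7<-2, -20<-15); eliminate A.
Row IV is strictly dominated by row I (-11>-20); eliminate IV.
Row I is strictly dominated by row II (-7>-11); eliminate I.
Only (II, B) remains, with payoff -7.

-7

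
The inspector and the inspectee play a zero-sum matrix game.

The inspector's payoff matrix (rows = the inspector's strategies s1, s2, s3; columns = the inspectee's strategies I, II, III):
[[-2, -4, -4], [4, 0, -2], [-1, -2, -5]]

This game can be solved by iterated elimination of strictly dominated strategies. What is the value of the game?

Column I is strictly dominated by II for the inspectee (-4<-2, 0<4, -2<-1); eliminate I.
Row s1 is strictly dominated by row s2 (0>-4, -2>-4); eliminate s1.
Column II is strictly dominated by III for the inspectee (-2<0, -5<-2); eliminate II.
Row s3 is strictly dominated by row s2 (-2>-5); eliminate s3.
Only (s2, III) remains, with payoff -2.

-2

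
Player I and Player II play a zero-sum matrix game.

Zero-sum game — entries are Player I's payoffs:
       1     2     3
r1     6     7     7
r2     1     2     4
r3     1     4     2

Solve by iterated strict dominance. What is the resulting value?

Row r2 is strictly dominated by row r1 (6>1, 7>2, 7>4); eliminate r2.
Column 3 is strictly dominated by 1 for Player II (6<7, 1<2); eliminate 3.
Column 2 is strictly dominated by 1 for Player II (6<7, 1<4); eliminate 2.
Row r3 is strictly dominated by row r1 (6>1); eliminate r3.
Only (r1, 1) remains, with payoff 6.

6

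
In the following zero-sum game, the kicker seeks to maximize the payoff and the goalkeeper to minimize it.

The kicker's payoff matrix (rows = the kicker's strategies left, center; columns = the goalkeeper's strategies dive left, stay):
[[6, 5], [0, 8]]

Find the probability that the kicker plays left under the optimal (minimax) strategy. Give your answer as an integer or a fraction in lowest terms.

Row minima are 5 and 0, so the kicker's maximin is 5; column maxima are 6 and 8, so the goalkeeper's minimax is 6. These differ, so the equilibrium is in mixed strategies.
Let the kicker play left with probability p. The goalkeeper is indifferent when 6p = 5p + 8(1−p), giving p = 8/9.

8/9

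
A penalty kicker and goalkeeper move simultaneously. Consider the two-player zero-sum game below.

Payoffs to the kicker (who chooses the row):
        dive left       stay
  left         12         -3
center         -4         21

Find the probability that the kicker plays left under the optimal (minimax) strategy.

Row minima are -3 and -4, so the kicker's maximin is -3; column maxima are 12 and 21, so the goalkeeper's minimax is 12. These differ, so the equilibrium is in mixed strategies.
Let the kicker play left with probability p. The goalkeeper is indifferent when 12p − 4(1−p) = −3p + 21(1−p), giving p = 5/8.

5/8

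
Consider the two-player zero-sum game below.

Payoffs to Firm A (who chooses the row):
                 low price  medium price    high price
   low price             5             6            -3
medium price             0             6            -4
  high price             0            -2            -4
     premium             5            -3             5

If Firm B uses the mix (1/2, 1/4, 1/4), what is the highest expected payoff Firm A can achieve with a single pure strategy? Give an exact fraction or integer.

low price: (5)·(1/2) + (6)·(1/4) + (-3)·(1/4) = 13/4.
medium price: (0)·(1/2) + (6)·(1/4) + (-4)·(1/4) = 1/2.
high price: (0)·(1/2) + (-2)·(1/4) + (-4)·(1/4) = -3/2.
premium: (5)·(1/2) + (-3)·(1/4) + (5)·(1/4) = 3.
The best pure response is low price with expected payoff 13/4.

13/4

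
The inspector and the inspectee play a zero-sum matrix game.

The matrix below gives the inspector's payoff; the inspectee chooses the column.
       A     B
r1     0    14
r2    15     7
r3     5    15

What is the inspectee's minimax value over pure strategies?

15

The worst case (largest entry) in each column is A: 15, B: 15.
The best (smallest) of these is 15.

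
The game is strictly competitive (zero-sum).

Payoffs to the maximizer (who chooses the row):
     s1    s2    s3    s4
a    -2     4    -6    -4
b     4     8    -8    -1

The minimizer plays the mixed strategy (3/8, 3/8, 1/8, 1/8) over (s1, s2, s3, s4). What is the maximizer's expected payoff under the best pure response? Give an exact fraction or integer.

a: (-2)·(3/8) + (4)·(3/8) + (-6)·(1/8) + (-4)·(1/8) = -1/2.
b: (4)·(3/8) + (8)·(3/8) + (-8)·(1/8) + (-1)·(1/8) = 27/8.
The best pure response is b with expected payoff 27/8.

27/8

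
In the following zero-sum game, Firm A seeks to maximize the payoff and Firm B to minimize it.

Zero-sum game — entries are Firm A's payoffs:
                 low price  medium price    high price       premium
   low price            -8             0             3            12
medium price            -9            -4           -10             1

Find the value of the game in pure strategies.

Row minima: -8, -10 → Firm A's maximin is -8.
Column maxima: -8, 0, 3, 12 → Firm B's minimax is -8.
They coincide at (low price, low price), so the value is -8.

-8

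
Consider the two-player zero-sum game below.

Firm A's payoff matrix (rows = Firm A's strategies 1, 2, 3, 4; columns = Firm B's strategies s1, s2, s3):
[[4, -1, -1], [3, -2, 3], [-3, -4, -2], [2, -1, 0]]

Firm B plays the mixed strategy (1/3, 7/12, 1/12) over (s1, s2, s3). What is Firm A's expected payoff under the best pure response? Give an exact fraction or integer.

1: (4)·(1/3) + (-1)·(7/12) + (-1)·(1/12) = 2/3.
2: (3)·(1/3) + (-2)·(7/12) + (3)·(1/12) = 1/12.
3: (-3)·(1/3) + (-4)·(7/12) + (-2)·(1/12) = -7/2.
4: (2)·(1/3) + (-1)·(7/12) + (0)·(1/12) = 1/12.
The best pure response is 1 with expected payoff 2/3.

2/3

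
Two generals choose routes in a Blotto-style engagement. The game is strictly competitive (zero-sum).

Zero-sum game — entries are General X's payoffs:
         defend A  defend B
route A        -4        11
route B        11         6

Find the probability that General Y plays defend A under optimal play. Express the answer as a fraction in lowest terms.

1/4

Row minima are -4 and 6, so General X's maximin is 6; column maxima are 11 and 11, so General Y's minimax is 11. These differ, so the equilibrium is in mixed strategies.
Let General Y play defend A with probability q. General X is indifferent when −4q + 11(1−q) = 11q + 6(1−q), giving q = 1/4.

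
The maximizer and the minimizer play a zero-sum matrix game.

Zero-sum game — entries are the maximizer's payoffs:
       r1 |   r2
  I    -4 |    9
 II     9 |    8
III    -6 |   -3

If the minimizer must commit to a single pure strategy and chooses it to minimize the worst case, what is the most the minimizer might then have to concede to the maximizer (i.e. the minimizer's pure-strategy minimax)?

The worst case (largest entry) in each column is r1: 9, r2: 9.
The best (smallest) of these is 9.

9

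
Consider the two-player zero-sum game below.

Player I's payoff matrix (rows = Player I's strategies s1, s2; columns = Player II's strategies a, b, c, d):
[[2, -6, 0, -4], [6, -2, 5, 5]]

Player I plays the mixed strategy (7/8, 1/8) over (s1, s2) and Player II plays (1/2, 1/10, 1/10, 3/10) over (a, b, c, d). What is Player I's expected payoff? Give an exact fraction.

Against (1/2, 1/10, 1/10, 3/10), each row's expected payoff is s1: -4/5; s2: 24/5.
Taking the (7/8, 1/8)-weighted average: (7/8)·(-4/5) + (1/8)·(24/5) = -1/10.

-1/10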